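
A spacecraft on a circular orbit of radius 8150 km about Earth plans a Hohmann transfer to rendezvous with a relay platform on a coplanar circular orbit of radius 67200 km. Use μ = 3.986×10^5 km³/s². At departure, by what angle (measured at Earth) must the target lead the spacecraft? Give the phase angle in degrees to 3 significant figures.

φ = 104°

The Hohmann ellipse has a_t = (r₁ + r₂)/2 = 37675 km.
Transfer time t = π√(a_t³/μ) = 36390 s.
The target's mean motion on its circular orbit is ω₂ = √(μ/r₂³) = 3.624×10^-5 rad/s.
Angle swept by the target during transfer: ω₂·t = 1.3188 rad = 75.56°.
The spacecraft traverses 180° on the transfer ellipse, so the target must lead by 180° − 75.56° = 104°.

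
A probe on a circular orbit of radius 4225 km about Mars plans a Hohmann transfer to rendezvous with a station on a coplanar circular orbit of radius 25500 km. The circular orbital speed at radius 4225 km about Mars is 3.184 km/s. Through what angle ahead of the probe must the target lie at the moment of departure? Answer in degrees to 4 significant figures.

From the circular-orbit relation v² = μ/r at r = 4225 km: μ = v²r = (3.184)² × 4225 = 42832.4 km³/s².
The Hohmann ellipse has a_t = (r₁ + r₂)/2 = 14862.5 km.
Transfer time t = π√(a_t³/μ) = 27504 s.
Target angular speed ω₂ = √(μ/r₂³) = 5.0825×10^-5 rad/s.
Angle swept by the target during transfer: ω₂·t = 1.3979 rad = 80.09°.
The probe traverses 180° on the transfer ellipse, so the target must lead by 180° − 80.09° = 99.91°.

φ = 99.91°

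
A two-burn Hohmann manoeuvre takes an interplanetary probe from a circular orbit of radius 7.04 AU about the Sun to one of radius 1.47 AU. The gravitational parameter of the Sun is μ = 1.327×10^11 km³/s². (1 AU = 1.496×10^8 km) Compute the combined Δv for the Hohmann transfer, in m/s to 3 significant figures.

Δv = 11700 m/s

In km: r₁ = 7.04 × 1.496×10^8 = 1.053184×10^9 km; r₂ = 1.47 × 1.496×10^8 = 2.19912×10^8 km.
Transfer-ellipse semi-major axis a_t = (r₁ + r₂)/2 = (1.053184×10^9 + 2.19912×10^8)/2 = 6.36548×10^8 km.
Circular speed at r₁: v₁ = √(μ/r₁) = √(1.327×10^11/1.053184×10^9) = 11.225 km/s.
Transfer-orbit speed at r₁ (vis-viva): v_a = √[μ(2/r₁ − 1/a_t)] = 6.5977 km/s.
First burn Δv₁ = |v_a − v₁| = 4.627 km/s.
At r₂, v₂ = √(μ/r₂) = 24.565 km/s.
Transfer-orbit speed at r₂: v_p = √[μ(2/r₂ − 1/a_t)] = 31.597 km/s.
Second burn Δv₂ = |v₂ − v_p| = 7.032 km/s.
Δv = Δv₁ + Δv₂ = 4.627 + 7.032 = 11.66 km/s.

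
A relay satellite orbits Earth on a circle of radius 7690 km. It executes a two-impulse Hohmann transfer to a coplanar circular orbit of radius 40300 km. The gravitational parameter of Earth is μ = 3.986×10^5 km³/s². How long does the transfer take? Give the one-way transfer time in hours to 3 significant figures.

Semi-major axis of the transfer orbit: a_t = (7690 + 40300)/2 = 23995 km.
Half the transfer-orbit period gives t = π√(a_t³/μ) = 18500 s.
Converting: 18500 s ÷ 3600 s/hour = 5.14 hours.

t = 5.14 hours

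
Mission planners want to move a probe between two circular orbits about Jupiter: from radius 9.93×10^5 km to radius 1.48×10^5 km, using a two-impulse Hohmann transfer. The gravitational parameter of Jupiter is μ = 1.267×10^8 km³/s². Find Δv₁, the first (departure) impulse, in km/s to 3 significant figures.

The Hohmann ellipse has a_t = (r₁ + r₂)/2 = 5.705×10^5 km.
Circular speed at r = 9.930×10^5 km: v_c = √(μ/r) = 11.2957 km/s.
Transfer-orbit speed at the same r (vis-viva, a = a_t): v_t = √[μ(2/r − 1/a_t)] = 5.75330 km/s.
Δv₁ = |v_t − v_c| = |5.75330 − 11.2957| = 5.542 km/s.

Δv₁ = 5.54 km/s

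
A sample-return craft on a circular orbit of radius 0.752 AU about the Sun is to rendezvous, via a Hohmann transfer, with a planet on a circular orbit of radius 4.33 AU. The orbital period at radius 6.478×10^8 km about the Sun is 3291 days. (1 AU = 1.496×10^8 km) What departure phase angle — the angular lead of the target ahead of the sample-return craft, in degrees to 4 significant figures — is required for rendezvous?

From Kepler's third law T² = 4π²r³/μ at r = 6.478×10^8 km, T = 3291 days = 3291 × 86400 s = 2.843424×10^8 s: μ = 4π²r³/T² = 1.32739×10^11 km³/s².
In km: r₁ = 0.752 × 1.496×10^8 = 1.124992×10^8 km; r₂ = 4.33 × 1.496×10^8 = 6.47768×10^8 km.
The Hohmann ellipse has a_t = (r₁ + r₂)/2 = 3.801336×10^8 km.
The half-period of the transfer ellipse is t = π√(a_t³/μ) = 6.3908×10^7 s.
Target angular speed ω₂ = √(μ/r₂³) = 2.2099×10^-8 rad/s.
Angle swept by the target during transfer: ω₂·t = 1.4123 rad = 80.92°.
Arrival is 180° from departure on the ellipse, so φ = 180° − 80.92° = 99.08°.

φ = 99.08°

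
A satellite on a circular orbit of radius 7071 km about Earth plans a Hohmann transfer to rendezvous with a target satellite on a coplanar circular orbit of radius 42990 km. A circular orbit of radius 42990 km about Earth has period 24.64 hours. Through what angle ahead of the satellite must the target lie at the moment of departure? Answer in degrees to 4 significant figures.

φ = 100.0°

From Kepler's third law T² = 4π²r³/μ at r = 42990 km, T = 24.64 hours = 24.64 × 3600 s = 88704 s: μ = 4π²r³/T² = 3.98635×10^5 km³/s².
Semi-major axis of the transfer orbit: a_t = (7071 + 42990)/2 = 25030.5 km.
The half-period of the transfer ellipse is t = π√(a_t³/μ) = 19704.5 s.
The target's mean motion on its circular orbit is ω₂ = √(μ/r₂³) = 7.08332×10^-5 rad/s.
Angle swept by the target during transfer: ω₂·t = 1.3957 rad = 79.97°.
The satellite traverses 180° on the transfer ellipse, so the target must lead by 180° − 79.97° = 100.0°.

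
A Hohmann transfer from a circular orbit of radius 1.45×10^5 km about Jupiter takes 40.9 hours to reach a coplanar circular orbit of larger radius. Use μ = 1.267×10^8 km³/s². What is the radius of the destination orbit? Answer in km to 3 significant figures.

r₂ = 1.16×10^6 km

Transfer time t = 40.9 hours = 1.4724×10^5 s, and t = π√(a_t³/μ).
So a_t = (μ t²/π²)^(1/3) = (1.267×10^8 × (1.4724×10^5)² / π²)^(1/3) = 6.5289×10^5 km.
Since a_t = (r₁ + r₂)/2, r₂ = 2a_t − r₁ = 2×6.5289×10^5 − 1.450×10^5 = 1.16078×10^6 km.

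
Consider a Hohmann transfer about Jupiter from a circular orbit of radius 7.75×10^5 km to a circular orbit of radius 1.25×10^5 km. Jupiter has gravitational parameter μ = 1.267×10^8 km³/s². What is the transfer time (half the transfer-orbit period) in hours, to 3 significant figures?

t = 23.4 hours

Transfer-ellipse semi-major axis a_t = (r₁ + r₂)/2 = (7.750×10^5 + 1.250×10^5)/2 = 4.500×10^5 km.
Half the transfer-orbit period gives t = π√(a_t³/μ) = 84250 s.
Converting: 84250 s ÷ 3600 s/hour = 23.4 hours.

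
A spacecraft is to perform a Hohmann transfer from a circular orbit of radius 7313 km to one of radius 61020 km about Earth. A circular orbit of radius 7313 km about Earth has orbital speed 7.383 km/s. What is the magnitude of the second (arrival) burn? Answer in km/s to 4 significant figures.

Δv₂ = 1.373 km/s

From the circular-orbit relation v² = μ/r at r = 7313 km: μ = v²r = (7.383)² × 7313 = 3.98622×10^5 km³/s².
The Hohmann ellipse has a_t = (r₁ + r₂)/2 = 34166.5 km.
On the circular orbit at r = 61020 km, v_c = √(μ/r) = 2.5559 km/s.
Transfer-orbit speed at the same r (vis-viva, a = a_t): v_t = √[μ(2/r − 1/a_t)] = 1.1825 km/s.
Δv₂ = |v_t − v_c| = |1.1825 − 2.5559| = 1.373 km/s.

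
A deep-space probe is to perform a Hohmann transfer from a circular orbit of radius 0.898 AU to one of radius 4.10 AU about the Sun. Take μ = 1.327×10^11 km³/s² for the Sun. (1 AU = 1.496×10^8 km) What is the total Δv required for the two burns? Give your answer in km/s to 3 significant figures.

Δv = 14.7 km/s

In km: r₁ = 0.898 × 1.496×10^8 = 1.343408×10^8 km; r₂ = 4.10 × 1.496×10^8 = 6.1336×10^8 km.
Transfer-ellipse semi-major axis a_t = (r₁ + r₂)/2 = (1.343408×10^8 + 6.1336×10^8)/2 = 3.738504×10^8 km.
At r₁ the circular-orbit speed is v₁ = √(μ/r₁) = 31.429 km/s.
Transfer-orbit speed at r₁ (vis-viva): v_p = √[μ(2/r₁ − 1/a_t)] = 40.257 km/s.
First burn Δv₁ = |v_p − v₁| = 8.828 km/s.
At r₂, v₂ = √(μ/r₂) = 14.709 km/s.
Transfer-orbit speed at r₂: v_a = √[μ(2/r₂ − 1/a_t)] = 8.8172 km/s.
Second burn Δv₂ = |v₂ − v_a| = 5.892 km/s.
Δv = Δv₁ + Δv₂ = 8.828 + 5.892 = 14.72 km/s.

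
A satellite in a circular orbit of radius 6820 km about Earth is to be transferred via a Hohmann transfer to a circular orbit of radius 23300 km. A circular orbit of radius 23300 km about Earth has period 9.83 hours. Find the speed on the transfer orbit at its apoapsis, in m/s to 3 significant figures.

v = 2780 m/s

From Kepler's third law T² = 4π²r³/μ at r = 23300 km, T = 9.83 hours = 9.83 × 3600 s = 35388 s: μ = 4π²r³/T² = 3.98764×10^5 km³/s².
Semi-major axis of the transfer orbit: a_t = (6820 + 23300)/2 = 15060 km.
The apoapsis of the transfer ellipse is at r = 23300 km.
Vis-viva: v = √[μ(2/r − 1/a_t)] = √[3.98764×10^5 × (2/23300 − 1/15060)] = 2.784 km/s.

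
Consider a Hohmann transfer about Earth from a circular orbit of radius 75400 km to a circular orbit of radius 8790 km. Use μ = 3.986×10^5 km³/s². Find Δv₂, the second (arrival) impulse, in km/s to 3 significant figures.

Δv₂ = 2.28 km/s

Semi-major axis of the transfer orbit: a_t = (75400 + 8790)/2 = 42095 km.
On the circular orbit at r = 8790 km, v_c = √(μ/r) = 6.734 km/s.
Vis-viva on the transfer ellipse at r = 8790 km gives v_t = √[μ(2/r − 1/a_t)] = 9.012 km/s.
Δv₂ = |v_t − v_c| = |9.012 − 6.734| = 2.278 km/s.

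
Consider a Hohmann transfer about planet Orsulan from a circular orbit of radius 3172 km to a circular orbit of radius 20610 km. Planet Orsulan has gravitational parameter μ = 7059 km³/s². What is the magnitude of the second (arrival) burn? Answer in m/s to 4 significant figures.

Δv₂ = 283.0 m/s

The Hohmann ellipse has a_t = (r₁ + r₂)/2 = 11891 km.
On the circular orbit at r = 20610 km, v_c = √(μ/r) = 0.58524 km/s.
Vis-viva on the transfer ellipse at r = 20610 km gives v_t = √[μ(2/r − 1/a_t)] = 0.30227 km/s.
Δv₂ = |v_t − v_c| = |0.30227 − 0.58524| = 0.2830 km/s.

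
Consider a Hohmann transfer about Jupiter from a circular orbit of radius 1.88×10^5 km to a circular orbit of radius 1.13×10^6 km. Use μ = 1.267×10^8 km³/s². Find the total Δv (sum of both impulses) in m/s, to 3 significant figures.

Δv = 13000 m/s

The Hohmann ellipse has a_t = (r₁ + r₂)/2 = 6.590×10^5 km.
At r₁ the circular-orbit speed is v₁ = √(μ/r₁) = 25.960 km/s.
On the transfer ellipse at r₁, v² = μ(2/r − 1/a) gives v_p = √[μ(2/r₁ − 1/a_t)] = 33.994 km/s.
First burn Δv₁ = |v_p − v₁| = 8.034 km/s.
Circular speed at r₂: v₂ = √(μ/r₂) = 10.589 km/s.
Transfer-orbit speed at r₂: v_a = √[μ(2/r₂ − 1/a_t)] = 5.6557 km/s.
Second burn Δv₂ = |v₂ − v_a| = 4.933 km/s.
Δv = Δv₁ + Δv₂ = 8.034 + 4.933 = 12.97 km/s.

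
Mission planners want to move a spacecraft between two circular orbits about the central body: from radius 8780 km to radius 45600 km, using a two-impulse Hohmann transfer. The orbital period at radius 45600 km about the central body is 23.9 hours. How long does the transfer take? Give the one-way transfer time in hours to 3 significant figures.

From Kepler's third law T² = 4π²r³/μ at r = 45600 km, T = 23.9 hours = 23.9 × 3600 s = 86040 s: μ = 4π²r³/T² = 5.05654×10^5 km³/s².
Transfer-ellipse semi-major axis a_t = (r₁ + r₂)/2 = (8780 + 45600)/2 = 27190 km.
By Kepler's third law the transfer-orbit period is T = 2π√(a_t³/μ), so t = T/2 = 19810 s.
Converting: 19810 s ÷ 3600 s/hour = 5.50 hours.

t = 5.50 hours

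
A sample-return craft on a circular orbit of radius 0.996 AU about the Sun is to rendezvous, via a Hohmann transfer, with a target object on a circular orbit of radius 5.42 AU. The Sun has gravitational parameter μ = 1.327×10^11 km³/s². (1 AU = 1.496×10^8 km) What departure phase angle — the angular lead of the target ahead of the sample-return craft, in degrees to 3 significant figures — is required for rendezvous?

In km: r₁ = 0.996 × 1.496×10^8 = 1.490016×10^8 km; r₂ = 5.42 × 1.496×10^8 = 8.10832×10^8 km.
Transfer-ellipse semi-major axis a_t = (r₁ + r₂)/2 = (1.490016×10^8 + 8.10832×10^8)/2 = 4.799168×10^8 km.
Transfer time t = π√(a_t³/μ) = 9.06699×10^7 s.
Target angular speed ω₂ = √(μ/r₂³) = 1.57775×10^-8 rad/s.
Angle swept by the target during transfer: ω₂·t = 1.4305 rad = 81.96°.
Arrival is 180° from departure on the ellipse, so φ = 180° − 81.96° = 98.0°.

φ = 98.0°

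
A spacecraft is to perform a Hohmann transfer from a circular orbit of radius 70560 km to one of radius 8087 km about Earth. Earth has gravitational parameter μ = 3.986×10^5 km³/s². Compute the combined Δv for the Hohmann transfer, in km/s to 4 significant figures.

Δv = 3.683 km/s

Transfer-ellipse semi-major axis a_t = (r₁ + r₂)/2 = (70560 + 8087)/2 = 39323.5 km.
Circular speed at r₁: v₁ = √(μ/r₁) = √(3.986×10^5/70560) = 2.377 km/s.
Transfer-orbit speed at r₁ (vis-viva equation): v_a = √[μ(2/r₁ − 1/a_t)] = 1.078 km/s.
First burn Δv₁ = |v_a − v₁| = 1.299 km/s.
At r₂, v₂ = √(μ/r₂) = 7.0206 km/s.
Transfer-orbit speed at r₂: v_p = √[μ(2/r₂ − 1/a_t)] = 9.4043 km/s.
Second burn Δv₂ = |v₂ − v_p| = 2.384 km/s.
Total Δv = Δv₁ + Δv₂ = 3.683 km/s.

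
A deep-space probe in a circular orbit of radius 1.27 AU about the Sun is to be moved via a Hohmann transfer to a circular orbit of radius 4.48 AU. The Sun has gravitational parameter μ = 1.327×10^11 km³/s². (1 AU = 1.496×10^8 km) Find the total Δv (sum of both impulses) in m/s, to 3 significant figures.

In km: r₁ = 1.27 × 1.496×10^8 = 1.89992×10^8 km; r₂ = 4.48 × 1.496×10^8 = 6.70208×10^8 km.
Transfer-ellipse semi-major axis a_t = (r₁ + r₂)/2 = (1.89992×10^8 + 6.70208×10^8)/2 = 4.301×10^8 km.
At r₁ the circular-orbit speed is v₁ = √(μ/r₁) = 26.428 km/s.
Transfer-orbit speed at r₁ (vis-viva equation): v_p = √[μ(2/r₁ − 1/a_t)] = 32.990 km/s.
First burn Δv₁ = |v_p − v₁| = 6.562 km/s.
Circular speed at r₂: v₂ = √(μ/r₂) = 14.071 km/s.
Transfer-orbit speed at r₂: v_a = √[μ(2/r₂ − 1/a_t)] = 9.3522 km/s.
Second burn Δv₂ = |v₂ − v_a| = 4.719 km/s.
Δv = Δv₁ + Δv₂ = 6.562 + 4.719 = 11.28 km/s.

Δv = 11300 m/s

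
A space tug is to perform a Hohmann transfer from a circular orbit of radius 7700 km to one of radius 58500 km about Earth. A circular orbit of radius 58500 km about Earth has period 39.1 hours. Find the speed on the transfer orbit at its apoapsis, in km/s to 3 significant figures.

From Kepler's third law T² = 4π²r³/μ at r = 58500 km, T = 39.1 hours = 39.1 × 3600 s = 1.4076×10^5 s: μ = 4π²r³/T² = 3.98904×10^5 km³/s².
Transfer-ellipse semi-major axis a_t = (r₁ + r₂)/2 = (7700 + 58500)/2 = 33100 km.
At apoapsis, r = 58500 km.
From the vis-viva equation, v = √[μ(2/r − 1/a_t)] = 1.259 km/s.

v = 1.26 km/s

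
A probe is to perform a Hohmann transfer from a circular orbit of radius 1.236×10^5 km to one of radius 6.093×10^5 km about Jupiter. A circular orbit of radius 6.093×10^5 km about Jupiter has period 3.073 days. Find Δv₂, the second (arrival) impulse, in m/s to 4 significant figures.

Δv₂ = 6045 m/s

From Kepler's third law T² = 4π²r³/μ at r = 6.093×10^5 km, T = 3.073 days = 3.073 × 86400 s = 2.655072×10^5 s: μ = 4π²r³/T² = 1.26678×10^8 km³/s².
Transfer-ellipse semi-major axis a_t = (r₁ + r₂)/2 = (1.236×10^5 + 6.093×10^5)/2 = 3.6645×10^5 km.
Circular speed at r = 6.093×10^5 km: v_c = √(μ/r) = 14.419 km/s.
Vis-viva on the transfer ellipse at r = 6.093×10^5 km gives v_t = √[μ(2/r − 1/a_t)] = 8.3741 km/s.
Δv₂ = |v_t − v_c| = |8.3741 − 14.419| = 6.045 km/s.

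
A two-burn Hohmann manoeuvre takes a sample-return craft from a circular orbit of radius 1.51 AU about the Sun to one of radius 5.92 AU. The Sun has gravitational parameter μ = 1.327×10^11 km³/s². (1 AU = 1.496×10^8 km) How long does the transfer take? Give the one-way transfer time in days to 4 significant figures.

In km: r₁ = 1.51 × 1.496×10^8 = 2.25896×10^8 km; r₂ = 5.92 × 1.496×10^8 = 8.85632×10^8 km.
Transfer-ellipse semi-major axis a_t = (r₁ + r₂)/2 = (2.25896×10^8 + 8.85632×10^8)/2 = 5.55764×10^8 km.
By Kepler's third law the transfer-orbit period is T = 2π√(a_t³/μ), so t = T/2 = 1.130×10^8 s.
Converting: 1.130×10^8 s ÷ 86400 s/day = 1308 days.

t = 1308 days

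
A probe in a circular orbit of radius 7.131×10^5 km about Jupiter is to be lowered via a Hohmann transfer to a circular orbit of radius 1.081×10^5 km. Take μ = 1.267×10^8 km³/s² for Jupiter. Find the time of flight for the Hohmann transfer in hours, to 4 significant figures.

t = 20.40 hours

The Hohmann ellipse has a_t = (r₁ + r₂)/2 = 4.106×10^5 km.
Half the transfer-orbit period gives t = π√(a_t³/μ) = 73430 s.
Converting: 73430 s ÷ 3600 s/hour = 20.40 hours.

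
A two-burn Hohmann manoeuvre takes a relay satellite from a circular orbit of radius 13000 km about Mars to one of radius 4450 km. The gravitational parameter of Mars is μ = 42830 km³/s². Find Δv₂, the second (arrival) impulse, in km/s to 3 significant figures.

Semi-major axis of the transfer orbit: a_t = (13000 + 4450)/2 = 8725 km.
Circular speed at r = 4450 km: v_c = √(μ/r) = 3.1024 km/s.
Transfer-orbit speed at the same r (vis-viva, a = a_t): v_t = √[μ(2/r − 1/a_t)] = 3.7869 km/s.
Δv₂ = |v_t − v_c| = |3.7869 − 3.1024| = 0.6845 km/s.

Δv₂ = 0.685 km/s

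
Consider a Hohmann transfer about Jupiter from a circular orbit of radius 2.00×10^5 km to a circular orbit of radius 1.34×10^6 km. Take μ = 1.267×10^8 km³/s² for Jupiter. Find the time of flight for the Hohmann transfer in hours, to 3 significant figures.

The Hohmann ellipse has a_t = (r₁ + r₂)/2 = 7.700×10^5 km.
Transfer time t = π√(a_t³/μ) = π√((7.700×10^5)³ / 1.267×10^8) = 1.886×10^5 s.
Converting: 1.886×10^5 s ÷ 3600 s/hour = 52.4 hours.

t = 52.4 hours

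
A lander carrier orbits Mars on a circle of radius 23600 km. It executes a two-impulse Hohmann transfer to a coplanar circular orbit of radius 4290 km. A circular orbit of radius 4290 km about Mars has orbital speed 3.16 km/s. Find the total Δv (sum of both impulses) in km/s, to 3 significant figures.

From the circular-orbit relation v² = μ/r at r = 4290 km: μ = v²r = (3.16)² × 4290 = 42838.2 km³/s².
Semi-major axis of the transfer orbit: a_t = (23600 + 4290)/2 = 13945 km.
At r₁ the circular-orbit speed is v₁ = √(μ/r₁) = 1.3473 km/s.
On the transfer ellipse at r₁, vis-viva equation gives v_a = √[μ(2/r₁ − 1/a_t)] = 0.74727 km/s.
First burn Δv₁ = |v_a − v₁| = 0.6000 km/s.
Circular speed at r₂: v₂ = √(μ/r₂) = 3.1600 km/s.
Transfer-orbit speed at r₂: v_p = √[μ(2/r₂ − 1/a_t)] = 4.1109 km/s.
Second burn Δv₂ = |v₂ − v_p| = 0.9509 km/s.
Δv = Δv₁ + Δv₂ = 0.6000 + 0.9509 = 1.551 km/s.

Δv = 1.55 km/s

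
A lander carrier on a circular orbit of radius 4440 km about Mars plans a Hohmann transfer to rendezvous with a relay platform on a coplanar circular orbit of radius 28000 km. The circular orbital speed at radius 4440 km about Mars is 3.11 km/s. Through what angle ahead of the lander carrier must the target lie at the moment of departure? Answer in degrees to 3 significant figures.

φ = 101°

From the circular-orbit relation v² = μ/r at r = 4440 km: μ = v²r = (3.11)² × 4440 = 42944.1 km³/s².
The Hohmann ellipse has a_t = (r₁ + r₂)/2 = 16220 km.
The half-period of the transfer ellipse is t = π√(a_t³/μ) = 31316.6 s.
Target angular speed ω₂ = √(μ/r₂³) = 4.42298×10^-5 rad/s.
Angle swept by the target during transfer: ω₂·t = 1.3851 rad = 79.36°.
The lander carrier traverses 180° on the transfer ellipse, so the target must lead by 180° − 79.36° = 101°.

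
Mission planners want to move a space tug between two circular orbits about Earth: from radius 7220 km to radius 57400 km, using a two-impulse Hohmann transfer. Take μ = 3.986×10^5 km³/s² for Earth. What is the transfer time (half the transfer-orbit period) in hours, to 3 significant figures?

Semi-major axis of the transfer orbit: a_t = (7220 + 57400)/2 = 32310 km.
Transfer time t = π√(a_t³/μ) = π√((32310)³ / 3.986×10^5) = 28900 s.
Converting: 28900 s ÷ 3600 s/hour = 8.03 hours.

t = 8.03 hours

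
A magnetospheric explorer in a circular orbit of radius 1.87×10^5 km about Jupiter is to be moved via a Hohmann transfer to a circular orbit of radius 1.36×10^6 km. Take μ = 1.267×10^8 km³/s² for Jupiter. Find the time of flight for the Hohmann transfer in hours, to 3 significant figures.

t = 52.7 hours

Semi-major axis of the transfer orbit: a_t = (1.870×10^5 + 1.360×10^6)/2 = 7.735×10^5 km.
Transfer time t = π√(a_t³/μ) = π√((7.735×10^5)³ / 1.267×10^8) = 1.8987×10^5 s.
Converting: 1.8987×10^5 s ÷ 3600 s/hour = 52.7 hours.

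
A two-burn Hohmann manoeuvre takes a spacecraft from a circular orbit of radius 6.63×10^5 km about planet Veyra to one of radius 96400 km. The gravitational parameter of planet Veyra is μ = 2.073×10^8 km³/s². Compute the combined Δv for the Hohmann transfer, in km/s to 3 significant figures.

The Hohmann ellipse has a_t = (r₁ + r₂)/2 = 3.797×10^5 km.
Circular speed at r₁: v₁ = √(μ/r₁) = √(2.073×10^8/6.630×10^5) = 17.6825 km/s.
Transfer-orbit speed at r₁ (v² = μ(2/r − 1/a)): v_a = √[μ(2/r₁ − 1/a_t)] = 8.90966 km/s.
First burn Δv₁ = |v_a − v₁| = 8.7728 km/s.
At r₂, v₂ = √(μ/r₂) = 46.373 km/s.
Transfer-orbit speed at r₂: v_p = √[μ(2/r₂ − 1/a_t)] = 61.277 km/s.
Second burn Δv₂ = |v₂ − v_p| = 14.904 km/s.
Δv = Δv₁ + Δv₂ = 8.7728 + 14.904 = 23.68 km/s.

Δv = 23.7 km/s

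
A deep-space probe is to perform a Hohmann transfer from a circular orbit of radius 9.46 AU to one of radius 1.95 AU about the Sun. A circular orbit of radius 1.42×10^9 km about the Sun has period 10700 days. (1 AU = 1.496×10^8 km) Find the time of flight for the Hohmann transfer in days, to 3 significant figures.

t = 2490 days

From Kepler's third law T² = 4π²r³/μ at r = 1.42×10^9 km, T = 10700 days = 10700 × 86400 s = 9.2448×10^8 s: μ = 4π²r³/T² = 1.32260×10^11 km³/s².
In km: r₁ = 9.46 × 1.496×10^8 = 1.415216×10^9 km; r₂ = 1.95 × 1.496×10^8 = 2.9172×10^8 km.
The Hohmann ellipse has a_t = (r₁ + r₂)/2 = 8.53468×10^8 km.
Half the transfer-orbit period gives t = π√(a_t³/μ) = 2.154×10^8 s.
Converting: 2.154×10^8 s ÷ 86400 s/day = 2490 days.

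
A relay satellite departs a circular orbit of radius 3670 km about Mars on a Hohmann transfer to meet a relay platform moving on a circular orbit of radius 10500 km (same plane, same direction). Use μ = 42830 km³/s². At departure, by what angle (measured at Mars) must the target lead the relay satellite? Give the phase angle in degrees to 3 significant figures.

φ = 80.2°

Semi-major axis of the transfer orbit: a_t = (3670 + 10500)/2 = 7085 km.
The half-period of the transfer ellipse is t = π√(a_t³/μ) = 9052.9 s.
Target angular speed ω₂ = √(μ/r₂³) = 1.9235×10^-4 rad/s.
Angle swept by the target during transfer: ω₂·t = 1.7413 rad = 99.77°.
Arrival is 180° from departure on the ellipse, so φ = 180° − 99.77° = 80.2°.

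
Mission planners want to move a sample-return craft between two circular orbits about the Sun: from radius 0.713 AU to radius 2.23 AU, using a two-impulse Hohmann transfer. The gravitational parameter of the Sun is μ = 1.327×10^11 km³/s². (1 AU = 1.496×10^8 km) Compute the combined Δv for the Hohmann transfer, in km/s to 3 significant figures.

Δv = 14.2 km/s

In km: r₁ = 0.713 × 1.496×10^8 = 1.066648×10^8 km; r₂ = 2.23 × 1.496×10^8 = 3.33608×10^8 km.
The Hohmann ellipse has a_t = (r₁ + r₂)/2 = 2.201364×10^8 km.
At r₁ the circular-orbit speed is v₁ = √(μ/r₁) = 35.272 km/s.
On the transfer ellipse at r₁, v² = μ(2/r − 1/a) gives v_p = √[μ(2/r₁ − 1/a_t)] = 43.421 km/s.
First burn Δv₁ = |v_p − v₁| = 8.149 km/s.
At r₂, v₂ = √(μ/r₂) = 19.944 km/s.
Transfer-orbit speed at r₂: v_a = √[μ(2/r₂ − 1/a_t)] = 13.883 km/s.
Second burn Δv₂ = |v₂ − v_a| = 6.061 km/s.
Δv = Δv₁ + Δv₂ = 8.149 + 6.061 = 14.21 km/s.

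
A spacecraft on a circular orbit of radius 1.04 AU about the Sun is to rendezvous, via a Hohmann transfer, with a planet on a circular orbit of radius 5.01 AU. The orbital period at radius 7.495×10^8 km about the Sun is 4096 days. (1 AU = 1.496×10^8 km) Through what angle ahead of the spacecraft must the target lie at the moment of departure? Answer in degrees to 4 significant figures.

φ = 95.55°

From Kepler's third law T² = 4π²r³/μ at r = 7.495×10^8 km, T = 4096 days = 4096 × 86400 s = 3.538944×10^8 s: μ = 4π²r³/T² = 1.32717×10^11 km³/s².
In km: r₁ = 1.04 × 1.496×10^8 = 1.55584×10^8 km; r₂ = 5.01 × 1.496×10^8 = 7.49496×10^8 km.
The Hohmann ellipse has a_t = (r₁ + r₂)/2 = 4.5254×10^8 km.
The half-period of the transfer ellipse is t = π√(a_t³/μ) = 8.302×10^7 s.
The target's mean motion on its circular orbit is ω₂ = √(μ/r₂³) = 1.775×10^-8 rad/s.
Angle swept by the target during transfer: ω₂·t = 1.474 rad = 84.45°.
Arrival is 180° from departure on the ellipse, so φ = 180° − 84.45° = 95.55°.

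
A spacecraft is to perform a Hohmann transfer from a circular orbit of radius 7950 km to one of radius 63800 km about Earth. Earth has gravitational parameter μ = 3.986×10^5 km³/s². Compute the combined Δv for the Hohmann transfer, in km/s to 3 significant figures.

The Hohmann ellipse has a_t = (r₁ + r₂)/2 = 35875 km.
At r₁ the circular-orbit speed is v₁ = √(μ/r₁) = 7.081 km/s.
On the transfer ellipse at r₁, vis-viva equation gives v_p = √[μ(2/r₁ − 1/a_t)] = 9.443 km/s.
First burn Δv₁ = |v_p − v₁| = 2.362 km/s.
Circular speed at r₂: v₂ = √(μ/r₂) = 2.500 km/s.
Transfer-orbit speed at r₂: v_a = √[μ(2/r₂ − 1/a_t)] = 1.177 km/s.
Second burn Δv₂ = |v₂ − v_a| = 1.323 km/s.
Total Δv = Δv₁ + Δv₂ = 3.685 km/s.

Δv = 3.68 km/s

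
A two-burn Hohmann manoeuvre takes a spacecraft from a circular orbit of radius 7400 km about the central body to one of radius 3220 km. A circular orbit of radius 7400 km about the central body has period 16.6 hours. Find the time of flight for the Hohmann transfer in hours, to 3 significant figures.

t = 5.05 hours

From Kepler's third law T² = 4π²r³/μ at r = 7400 km, T = 16.6 hours = 16.6 × 3600 s = 59760 s: μ = 4π²r³/T² = 4479.54 km³/s².
The Hohmann ellipse has a_t = (r₁ + r₂)/2 = 5310 km.
Transfer time t = π√(a_t³/μ) = π√((5310)³ / 4479.54) = 18162.5 s.
Converting: 18162.5 s ÷ 3600 s/hour = 5.05 hours.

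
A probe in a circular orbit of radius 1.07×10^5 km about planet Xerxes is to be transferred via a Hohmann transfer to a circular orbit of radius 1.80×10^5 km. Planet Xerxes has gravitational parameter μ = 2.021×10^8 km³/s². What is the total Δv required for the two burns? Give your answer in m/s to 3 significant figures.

Δv = 9790 m/s

Semi-major axis of the transfer orbit: a_t = (1.070×10^5 + 1.800×10^5)/2 = 1.435×10^5 km.
At r₁ the circular-orbit speed is v₁ = √(μ/r₁) = 43.4602 km/s.
On the transfer ellipse at r₁, vis-viva gives v_p = √[μ(2/r₁ − 1/a_t)] = 48.6745 km/s.
First burn Δv₁ = |v_p − v₁| = 5.214 km/s.
Circular speed at r₂: v₂ = √(μ/r₂) = 33.508 km/s.
Transfer-orbit speed at r₂: v_a = √[μ(2/r₂ − 1/a_t)] = 28.934 km/s.
Second burn Δv₂ = |v₂ − v_a| = 4.574 km/s.
Total Δv = Δv₁ + Δv₂ = 9.788 km/s.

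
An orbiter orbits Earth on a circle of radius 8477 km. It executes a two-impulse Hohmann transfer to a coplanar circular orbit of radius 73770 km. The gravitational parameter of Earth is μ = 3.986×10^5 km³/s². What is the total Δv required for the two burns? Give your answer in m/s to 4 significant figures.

Δv = 3596 m/s

The Hohmann ellipse has a_t = (r₁ + r₂)/2 = 41123.5 km.
Circular speed at r₁: v₁ = √(μ/r₁) = √(3.986×10^5/8477) = 6.857 km/s.
Transfer-orbit speed at r₁ (vis-viva equation): v_p = √[μ(2/r₁ − 1/a_t)] = 9.184 km/s.
First burn Δv₁ = |v_p − v₁| = 2.327 km/s.
At r₂, v₂ = √(μ/r₂) = 2.324 km/s.
Transfer-orbit speed at r₂: v_a = √[μ(2/r₂ − 1/a_t)] = 1.055 km/s.
Second burn Δv₂ = |v₂ − v_a| = 1.269 km/s.
Δv = Δv₁ + Δv₂ = 2.327 + 1.269 = 3.596 km/s.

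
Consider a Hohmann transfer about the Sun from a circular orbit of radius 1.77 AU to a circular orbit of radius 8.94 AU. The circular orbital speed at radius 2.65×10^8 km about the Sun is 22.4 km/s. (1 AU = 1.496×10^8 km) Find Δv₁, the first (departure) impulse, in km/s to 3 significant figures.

Δv₁ = 6.55 km/s

From the circular-orbit relation v² = μ/r at r = 2.65×10^8 km: μ = v²r = (22.4)² × 2.65×10^8 = 1.32966×10^11 km³/s².
In km: r₁ = 1.77 × 1.496×10^8 = 2.64792×10^8 km; r₂ = 8.94 × 1.496×10^8 = 1.337424×10^9 km.
Semi-major axis of the transfer orbit: a_t = (2.64792×10^8 + 1.337424×10^9)/2 = 8.01108×10^8 km.
Circular speed at r = 2.64792×10^8 km: v_c = √(μ/r) = 22.409 km/s.
Transfer-orbit speed at the same r (vis-viva, a = a_t): v_t = √[μ(2/r − 1/a_t)] = 28.954 km/s.
Δv₁ = |v_t − v_c| = |28.954 − 22.409| = 6.545 km/s.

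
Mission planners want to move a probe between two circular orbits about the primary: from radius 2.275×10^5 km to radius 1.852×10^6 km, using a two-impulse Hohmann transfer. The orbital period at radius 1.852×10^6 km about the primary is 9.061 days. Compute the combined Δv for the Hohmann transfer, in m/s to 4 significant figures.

Δv = 22100 m/s

From Kepler's third law T² = 4π²r³/μ at r = 1.852×10^6 km, T = 9.061 days = 9.061 × 86400 s = 7.828704×10^5 s: μ = 4π²r³/T² = 4.09169×10^8 km³/s².
The Hohmann ellipse has a_t = (r₁ + r₂)/2 = 1.03975×10^6 km.
At r₁ the circular-orbit speed is v₁ = √(μ/r₁) = 42.41 km/s.
Transfer-orbit speed at r₁ (vis-viva): v_p = √[μ(2/r₁ − 1/a_t)] = 56.60 km/s.
First burn Δv₁ = |v_p − v₁| = 14.19 km/s.
At r₂, v₂ = √(μ/r₂) = 14.864 km/s.
Transfer-orbit speed at r₂: v_a = √[μ(2/r₂ − 1/a_t)] = 6.9528 km/s.
Second burn Δv₂ = |v₂ − v_a| = 7.911 km/s.
Δv = Δv₁ + Δv₂ = 14.19 + 7.911 = 22.10 km/s.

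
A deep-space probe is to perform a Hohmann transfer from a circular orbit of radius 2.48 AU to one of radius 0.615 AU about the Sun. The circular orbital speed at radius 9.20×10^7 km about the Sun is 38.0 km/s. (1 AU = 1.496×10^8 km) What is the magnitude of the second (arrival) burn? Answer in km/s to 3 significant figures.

From the circular-orbit relation v² = μ/r at r = 9.20×10^7 km: μ = v²r = (38.0)² × 9.20×10^7 = 1.32848×10^11 km³/s².
In km: r₁ = 2.48 × 1.496×10^8 = 3.71008×10^8 km; r₂ = 0.615 × 1.496×10^8 = 9.2004×10^7 km.
Transfer-ellipse semi-major axis a_t = (r₁ + r₂)/2 = (3.71008×10^8 + 9.2004×10^7)/2 = 2.31506×10^8 km.
On the circular orbit at r = 9.2004×10^7 km, v_c = √(μ/r) = 37.9992 km/s.
Transfer-orbit speed at the same r (vis-viva, a = a_t): v_t = √[μ(2/r − 1/a_t)] = 48.1044 km/s.
Δv₂ = |v_t − v_c| = |48.1044 − 37.9992| = 10.11 km/s.

Δv₂ = 10.1 km/s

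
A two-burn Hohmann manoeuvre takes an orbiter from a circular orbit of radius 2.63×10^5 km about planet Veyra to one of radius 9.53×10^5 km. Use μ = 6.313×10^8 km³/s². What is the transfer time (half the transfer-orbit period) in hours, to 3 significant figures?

The Hohmann ellipse has a_t = (r₁ + r₂)/2 = 6.080×10^5 km.
Transfer time t = π√(a_t³/μ) = π√((6.080×10^5)³ / 6.313×10^8) = 59280 s.
Converting: 59280 s ÷ 3600 s/hour = 16.5 hours.

t = 16.5 hours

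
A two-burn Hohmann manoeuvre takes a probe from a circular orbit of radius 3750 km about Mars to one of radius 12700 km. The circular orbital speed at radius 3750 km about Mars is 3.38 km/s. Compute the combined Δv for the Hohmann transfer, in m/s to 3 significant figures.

From the circular-orbit relation v² = μ/r at r = 3750 km: μ = v²r = (3.38)² × 3750 = 42841.5 km³/s².
The Hohmann ellipse has a_t = (r₁ + r₂)/2 = 8225 km.
Circular speed at r₁: v₁ = √(μ/r₁) = √(42841.5/3750) = 3.38000 km/s.
On the transfer ellipse at r₁, vis-viva equation gives v_p = √[μ(2/r₁ − 1/a_t)] = 4.20001 km/s.
First burn Δv₁ = |v_p − v₁| = 0.82001 km/s.
At r₂, v₂ = √(μ/r₂) = 1.83667 km/s.
Transfer-orbit speed at r₂: v_a = √[μ(2/r₂ − 1/a_t)] = 1.24016 km/s.
Second burn Δv₂ = |v₂ − v_a| = 0.59651 km/s.
Δv = Δv₁ + Δv₂ = 0.82001 + 0.59651 = 1.417 km/s.

Δv = 1420 m/s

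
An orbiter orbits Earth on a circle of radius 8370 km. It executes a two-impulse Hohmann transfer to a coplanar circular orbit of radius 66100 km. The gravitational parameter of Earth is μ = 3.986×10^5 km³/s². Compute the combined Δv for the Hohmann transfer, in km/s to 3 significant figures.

Semi-major axis of the transfer orbit: a_t = (8370 + 66100)/2 = 37235 km.
At r₁ the circular-orbit speed is v₁ = √(μ/r₁) = 6.901 km/s.
Transfer-orbit speed at r₁ (vis-viva): v_p = √[μ(2/r₁ − 1/a_t)] = 9.195 km/s.
First burn Δv₁ = |v_p − v₁| = 2.294 km/s.
At r₂, v₂ = √(μ/r₂) = 2.4557 km/s.
Transfer-orbit speed at r₂: v_a = √[μ(2/r₂ − 1/a_t)] = 1.1643 km/s.
Second burn Δv₂ = |v₂ − v_a| = 1.291 km/s.
Δv = Δv₁ + Δv₂ = 2.294 + 1.291 = 3.585 km/s.

Δv = 3.59 km/s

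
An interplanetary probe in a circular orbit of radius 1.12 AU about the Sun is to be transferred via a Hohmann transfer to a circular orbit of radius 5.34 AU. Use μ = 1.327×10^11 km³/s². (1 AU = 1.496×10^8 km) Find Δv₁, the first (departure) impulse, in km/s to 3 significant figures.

Δv₁ = 8.04 km/s

In km: r₁ = 1.12 × 1.496×10^8 = 1.67552×10^8 km; r₂ = 5.34 × 1.496×10^8 = 7.98864×10^8 km.
Transfer-ellipse semi-major axis a_t = (r₁ + r₂)/2 = (1.67552×10^8 + 7.98864×10^8)/2 = 4.83208×10^8 km.
On the circular orbit at r = 1.67552×10^8 km, v_c = √(μ/r) = 28.142 km/s.
Vis-viva on the transfer ellipse at r = 1.67552×10^8 km gives v_t = √[μ(2/r − 1/a_t)] = 36.185 km/s.
Δv₁ = |v_t − v_c| = |36.185 − 28.142| = 8.043 km/s.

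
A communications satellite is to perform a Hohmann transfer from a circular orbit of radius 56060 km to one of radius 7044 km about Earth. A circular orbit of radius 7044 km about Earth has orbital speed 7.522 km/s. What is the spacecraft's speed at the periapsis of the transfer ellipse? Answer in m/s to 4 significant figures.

v = 10030 m/s

From the circular-orbit relation v² = μ/r at r = 7044 km: μ = v²r = (7.522)² × 7044 = 3.98553×10^5 km³/s².
Semi-major axis of the transfer orbit: a_t = (56060 + 7044)/2 = 31552 km.
At periapsis, r = 7044 km.
Vis-viva: v = √[μ(2/r − 1/a_t)] = √[3.98553×10^5 × (2/7044 − 1/31552)] = 10.03 km/s.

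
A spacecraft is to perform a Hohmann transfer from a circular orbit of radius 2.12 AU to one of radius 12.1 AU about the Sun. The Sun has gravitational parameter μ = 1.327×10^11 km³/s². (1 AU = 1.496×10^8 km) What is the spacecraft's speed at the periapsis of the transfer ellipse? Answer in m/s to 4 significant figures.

v = 26680 m/s

In km: r₁ = 2.12 × 1.496×10^8 = 3.17152×10^8 km; r₂ = 12.1 × 1.496×10^8 = 1.81016×10^9 km.
The Hohmann ellipse has a_t = (r₁ + r₂)/2 = 1.063656×10^9 km.
The periapsis of the transfer ellipse is at r = 3.17152×10^8 km.
Vis-viva: v = √[μ(2/r − 1/a_t)] = √[1.327×10^11 × (2/3.17152×10^8 − 1/1.063656×10^9)] = 26.68 km/s.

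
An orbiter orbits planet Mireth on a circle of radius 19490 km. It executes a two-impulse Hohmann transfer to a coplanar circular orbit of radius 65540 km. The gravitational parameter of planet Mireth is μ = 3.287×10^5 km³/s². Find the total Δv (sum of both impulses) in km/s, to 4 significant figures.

The Hohmann ellipse has a_t = (r₁ + r₂)/2 = 42515 km.
At r₁ the circular-orbit speed is v₁ = √(μ/r₁) = 4.1067 km/s.
On the transfer ellipse at r₁, v² = μ(2/r − 1/a) gives v_p = √[μ(2/r₁ − 1/a_t)] = 5.0989 km/s.
First burn Δv₁ = |v_p − v₁| = 0.9922 km/s.
Circular speed at r₂: v₂ = √(μ/r₂) = 2.2395 km/s.
Transfer-orbit speed at r₂: v_a = √[μ(2/r₂ − 1/a_t)] = 1.5163 km/s.
Second burn Δv₂ = |v₂ − v_a| = 0.7232 km/s.
Total Δv = Δv₁ + Δv₂ = 1.715 km/s.

Δv = 1.715 km/s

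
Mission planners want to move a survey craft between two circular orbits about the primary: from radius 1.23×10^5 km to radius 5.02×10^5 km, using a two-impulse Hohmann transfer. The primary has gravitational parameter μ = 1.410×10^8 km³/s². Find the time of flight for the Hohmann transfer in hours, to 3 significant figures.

t = 12.8 hours

The Hohmann ellipse has a_t = (r₁ + r₂)/2 = 3.125×10^5 km.
Half the transfer-orbit period gives t = π√(a_t³/μ) = 46220 s.
Converting: 46220 s ÷ 3600 s/hour = 12.8 hours.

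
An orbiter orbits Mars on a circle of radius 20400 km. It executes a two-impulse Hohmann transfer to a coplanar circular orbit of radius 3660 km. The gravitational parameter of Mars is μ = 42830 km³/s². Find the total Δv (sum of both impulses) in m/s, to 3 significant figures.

The Hohmann ellipse has a_t = (r₁ + r₂)/2 = 12030 km.
Circular speed at r₁: v₁ = √(μ/r₁) = √(42830/20400) = 1.44897 km/s.
Transfer-orbit speed at r₁ (v² = μ(2/r − 1/a)): v_a = √[μ(2/r₁ − 1/a_t)] = 0.799221 km/s.
First burn Δv₁ = |v_a − v₁| = 0.6497 km/s.
Circular speed at r₂: v₂ = √(μ/r₂) = 3.421 km/s.
Transfer-orbit speed at r₂: v_p = √[μ(2/r₂ − 1/a_t)] = 4.455 km/s.
Second burn Δv₂ = |v₂ − v_p| = 1.034 km/s.
Δv = Δv₁ + Δv₂ = 0.6497 + 1.034 = 1.684 km/s.

Δv = 1680 m/s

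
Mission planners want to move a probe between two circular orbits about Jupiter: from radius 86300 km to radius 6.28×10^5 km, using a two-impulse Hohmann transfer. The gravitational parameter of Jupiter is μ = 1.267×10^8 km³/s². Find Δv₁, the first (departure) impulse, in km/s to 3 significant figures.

Transfer-ellipse semi-major axis a_t = (r₁ + r₂)/2 = (86300 + 6.280×10^5)/2 = 3.5715×10^5 km.
Circular speed at r = 86300 km: v_c = √(μ/r) = 38.32 km/s.
Vis-viva on the transfer ellipse at r = 86300 km gives v_t = √[μ(2/r − 1/a_t)] = 50.81 km/s.
Δv₁ = |v_t − v_c| = |50.81 − 38.32| = 12.49 km/s.

Δv₁ = 12.5 km/s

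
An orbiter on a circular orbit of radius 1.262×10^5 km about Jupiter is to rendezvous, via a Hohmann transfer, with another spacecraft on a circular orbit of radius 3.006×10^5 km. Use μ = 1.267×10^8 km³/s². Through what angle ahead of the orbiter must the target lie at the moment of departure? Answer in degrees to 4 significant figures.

φ = 72.33°

The Hohmann ellipse has a_t = (r₁ + r₂)/2 = 2.134×10^5 km.
Transfer time t = π√(a_t³/μ) = 27514.0 s.
Target angular speed ω₂ = √(μ/r₂³) = 6.82975×10^-5 rad/s.
Angle swept by the target during transfer: ω₂·t = 1.87914 rad = 107.67°.
Arrival is 180° from departure on the ellipse, so φ = 180° − 107.67° = 72.33°.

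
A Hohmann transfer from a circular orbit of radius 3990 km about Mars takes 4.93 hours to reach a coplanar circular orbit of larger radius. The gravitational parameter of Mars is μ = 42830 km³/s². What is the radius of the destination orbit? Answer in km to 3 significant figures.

Transfer time t = 4.93 hours = 17748 s, and t = π√(a_t³/μ).
So a_t = (μ t²/π²)^(1/3) = (42830 × (17748)² / π²)^(1/3) = 11098 km.
Since a_t = (r₁ + r₂)/2, r₂ = 2a_t − r₁ = 2×11098 − 3990 = 18206 km.

r₂ = 18200 km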